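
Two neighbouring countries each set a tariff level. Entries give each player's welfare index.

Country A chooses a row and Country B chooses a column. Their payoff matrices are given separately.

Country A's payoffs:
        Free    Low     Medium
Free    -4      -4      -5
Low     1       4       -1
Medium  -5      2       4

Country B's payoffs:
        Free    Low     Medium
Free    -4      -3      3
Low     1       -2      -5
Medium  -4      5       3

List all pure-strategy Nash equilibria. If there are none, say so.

Country A against Free: payoffs -4, 1, -5 → best response Low.
Country A against Low: payoffs -4, 4, 2 → best response Low.
Country A against Medium: payoffs -5, -1, 4 → best response Medium.
Country B against Free: payoffs -4, -3, 3 → best response Medium.
Country B against Low: payoffs 1, -2, -5 → best response Free.
Country B against Medium: payoffs -4, 5, 3 → best response Low.
Mutual best responses: (Low, Free).

The unique pure-strategy Nash equilibrium is (Low, Free).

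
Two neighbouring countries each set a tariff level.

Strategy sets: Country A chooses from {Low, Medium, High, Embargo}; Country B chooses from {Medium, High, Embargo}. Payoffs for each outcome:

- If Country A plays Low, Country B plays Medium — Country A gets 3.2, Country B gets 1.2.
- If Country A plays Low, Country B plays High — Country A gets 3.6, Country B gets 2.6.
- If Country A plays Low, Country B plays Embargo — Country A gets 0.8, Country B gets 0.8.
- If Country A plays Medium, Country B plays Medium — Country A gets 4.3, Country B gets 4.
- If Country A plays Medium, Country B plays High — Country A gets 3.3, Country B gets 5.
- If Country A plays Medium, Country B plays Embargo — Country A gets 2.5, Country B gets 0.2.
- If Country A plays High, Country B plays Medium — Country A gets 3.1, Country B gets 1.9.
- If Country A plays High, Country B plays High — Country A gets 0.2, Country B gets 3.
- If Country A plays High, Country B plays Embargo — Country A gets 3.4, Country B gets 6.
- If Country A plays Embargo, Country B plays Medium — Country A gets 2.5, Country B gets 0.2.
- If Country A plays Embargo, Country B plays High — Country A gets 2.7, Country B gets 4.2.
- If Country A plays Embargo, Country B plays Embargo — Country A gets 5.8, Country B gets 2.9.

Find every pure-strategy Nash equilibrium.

(Low, High)

Country A against Medium: payoffs 3.2, 4.3, 3.1, 2.5 → best response Medium.
Country A against High: payoffs 3.6, 3.3, 0.2, 2.7 → best response Low.
Country A against Embargo: payoffs 0.8, 2.5, 3.4, 5.8 → best response Embargo.
Country B against Low: payoffs 1.2, 2.6, 0.8 → best response High.
Country B against Medium: payoffs 4, 5, 0.2 → best response High.
Country B against High: payoffs 1.9, 3, 6 → best response Embargo.
Country B against Embargo: payoffs 0.2, 4.2, 2.9 → best response High.
Mutual best responses: (Low, High).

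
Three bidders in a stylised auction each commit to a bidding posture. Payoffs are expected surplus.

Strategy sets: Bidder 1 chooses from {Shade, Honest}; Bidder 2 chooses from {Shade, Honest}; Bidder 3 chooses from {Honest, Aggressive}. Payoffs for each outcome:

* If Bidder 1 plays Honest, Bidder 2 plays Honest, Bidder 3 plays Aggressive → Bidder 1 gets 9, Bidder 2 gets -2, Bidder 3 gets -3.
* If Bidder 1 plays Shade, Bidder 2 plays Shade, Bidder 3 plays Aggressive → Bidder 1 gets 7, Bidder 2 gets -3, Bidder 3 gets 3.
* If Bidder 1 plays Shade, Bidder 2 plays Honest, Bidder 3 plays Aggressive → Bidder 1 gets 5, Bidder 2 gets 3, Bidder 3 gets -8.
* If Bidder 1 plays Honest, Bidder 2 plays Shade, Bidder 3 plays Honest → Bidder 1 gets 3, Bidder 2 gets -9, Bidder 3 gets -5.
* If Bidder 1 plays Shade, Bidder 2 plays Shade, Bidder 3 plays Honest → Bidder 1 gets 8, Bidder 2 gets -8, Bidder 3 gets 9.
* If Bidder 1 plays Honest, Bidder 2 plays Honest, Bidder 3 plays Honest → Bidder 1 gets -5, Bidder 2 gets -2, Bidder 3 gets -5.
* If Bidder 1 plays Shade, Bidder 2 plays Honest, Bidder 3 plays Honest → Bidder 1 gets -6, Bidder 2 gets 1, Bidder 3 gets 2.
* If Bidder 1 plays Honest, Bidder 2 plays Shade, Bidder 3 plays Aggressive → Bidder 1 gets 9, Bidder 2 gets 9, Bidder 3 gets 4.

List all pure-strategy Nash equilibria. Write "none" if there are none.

Pure NE: (Honest, Shade, Aggressive)

Bidder 1 against (Shade, Honest): payoffs 8, 3 → best response Shade.
Bidder 1 against (Shade, Aggressive): payoffs 7, 9 → best response Honest.
Bidder 1 against (Honest, Honest): payoffs -6, -5 → best response Honest.
Bidder 1 against (Honest, Aggressive): payoffs 5, 9 → best response Honest.
Bidder 2 against (Shade, Honest): payoffs -8, 1 → best response Honest.
Bidder 2 against (Shade, Aggressive): payoffs -3, 3 → best response Honest.
Bidder 2 against (Honest, Honest): payoffs -9, -2 → best response Honest.
Bidder 2 against (Honest, Aggressive): payoffs 9, -2 → best response Shade.
Bidder 3 against (Shade, Shade): payoffs 9, 3 → best response Honest.
Bidder 3 against (Shade, Honest): payoffs 2, -8 → best response Honest.
Bidder 3 against (Honest, Shade): payoffs -5, 4 → best response Aggressive.
Bidder 3 against (Honest, Honest): payoffs -5, -3 → best response Aggressive.
Mutual best responses: (Honest, Shade, Aggressive).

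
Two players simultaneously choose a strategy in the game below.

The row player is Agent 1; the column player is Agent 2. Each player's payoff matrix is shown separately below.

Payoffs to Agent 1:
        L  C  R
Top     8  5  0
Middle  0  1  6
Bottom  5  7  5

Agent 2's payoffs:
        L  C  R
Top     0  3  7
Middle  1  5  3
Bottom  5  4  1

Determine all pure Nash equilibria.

No pure-strategy Nash equilibrium.

Mark each player's best response to every combination of opponents' strategies; a profile where every player is best-responding is a pure Nash equilibrium.
Agent 1 against L: payoffs 8, 0, 5 → best response Top.
Agent 1 against C: payoffs 5, 1, 7 → best response Bottom.
Agent 1 against R: payoffs 0, 6, 5 → best response Middle.
Agent 2 against Top: payoffs 0, 3, 7 → best response R.
Agent 2 against Middle: payoffs 1, 5, 3 → best response C.
Agent 2 against Bottom: payoffs 5, 4, 1 → best response L.
No profile is a mutual best response for all players.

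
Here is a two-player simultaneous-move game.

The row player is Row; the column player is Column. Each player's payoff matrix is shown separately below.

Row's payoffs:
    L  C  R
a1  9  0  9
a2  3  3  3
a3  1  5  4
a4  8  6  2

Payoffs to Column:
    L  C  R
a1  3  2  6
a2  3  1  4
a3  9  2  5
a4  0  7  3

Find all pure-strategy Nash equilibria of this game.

The pure Nash equilibria are (a1, R), (a4, C).

Row against L: payoffs 9, 3, 1, 8 → best response a1.
Row against C: payoffs 0, 3, 5, 6 → best response a4.
Row against R: payoffs 9, 3, 4, 2 → best response a1.
Column against a1: payoffs 3, 2, 6 → best response R.
Column against a2: payoffs 3, 1, 4 → best response R.
Column against a3: payoffs 9, 2, 5 → best response L.
Column against a4: payoffs 0, 7, 3 → best response C.
Mutual best responses: (a1, R); (a4, C).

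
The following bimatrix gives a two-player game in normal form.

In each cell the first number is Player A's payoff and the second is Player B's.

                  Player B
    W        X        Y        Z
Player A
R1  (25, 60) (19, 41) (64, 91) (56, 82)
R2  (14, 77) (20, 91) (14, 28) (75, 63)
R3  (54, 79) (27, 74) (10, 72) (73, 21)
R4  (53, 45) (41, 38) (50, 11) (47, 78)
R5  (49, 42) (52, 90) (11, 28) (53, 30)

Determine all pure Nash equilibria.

(R1, W): Player A can switch to R3 (25 → 54). Not NE.
(R1, X): Player A can switch to R2 (19 → 20). Not NE.
(R1, Y): Player A gets 64, best alternative 50; Player B gets 91, best alternative 82. No profitable deviation — NE.
(R1, Z): Player A can switch to R2 (56 → 75). Not NE.
(R2, W): Player A can switch to R1 (14 → 25). Not NE.
(R2, X): Player A can switch to R3 (20 → 27). Not NE.
(R2, Y): Player A can switch to R1 (14 → 64). Not NE.
(R2, Z): Player B can switch to W (63 → 77). Not NE.
(R3, W): Player A gets 54, best alternative 53; Player B gets 79, best alternative 74. No profitable deviation — NE.
(R3, X): Player A can switch to R4 (27 → 41). Not NE.
(R5, X): Player A gets 52, best alternative 41; Player B gets 90, best alternative 42. No profitable deviation — NE.
(The remaining 9 profiles each have a profitable deviation by the same check.)

(R1, Y), (R3, W), (R5, X)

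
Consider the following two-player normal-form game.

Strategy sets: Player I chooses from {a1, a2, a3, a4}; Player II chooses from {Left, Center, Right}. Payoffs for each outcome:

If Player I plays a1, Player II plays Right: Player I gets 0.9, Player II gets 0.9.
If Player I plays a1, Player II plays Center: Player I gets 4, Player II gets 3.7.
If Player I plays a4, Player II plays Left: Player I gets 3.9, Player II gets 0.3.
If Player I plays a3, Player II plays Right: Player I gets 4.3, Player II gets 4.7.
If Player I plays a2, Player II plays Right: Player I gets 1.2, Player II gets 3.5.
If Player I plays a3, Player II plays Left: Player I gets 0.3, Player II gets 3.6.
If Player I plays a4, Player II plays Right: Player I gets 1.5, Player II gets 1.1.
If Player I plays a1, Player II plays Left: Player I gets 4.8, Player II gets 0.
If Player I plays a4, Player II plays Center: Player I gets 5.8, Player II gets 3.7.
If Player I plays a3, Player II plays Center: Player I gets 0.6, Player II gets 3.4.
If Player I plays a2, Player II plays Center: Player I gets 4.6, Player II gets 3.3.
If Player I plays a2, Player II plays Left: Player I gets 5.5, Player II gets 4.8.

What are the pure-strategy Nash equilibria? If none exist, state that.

(a2, Left) and (a3, Right) and (a4, Center)

(a1, Left): Player I can switch to a2 (4.8 → 5.5). Not NE.
(a1, Center): Player I can switch to a2 (4 → 4.6). Not NE.
(a1, Right): Player I can switch to a2 (0.9 → 1.2). Not NE.
(a2, Left): Player I gets 5.5, best alternative 4.8; Player II gets 4.8, best alternative 3.5. No profitable deviation — NE.
(a2, Center): Player I can switch to a4 (4.6 → 5.8). Not NE.
(a2, Right): Player I can switch to a3 (1.2 → 4.3). Not NE.
(a3, Left): Player I can switch to a1 (0.3 → 4.8). Not NE.
(a3, Center): Player I can switch to a1 (0.6 → 4). Not NE.
(a3, Right): Player I gets 4.3, best alternative 1.5; Player II gets 4.7, best alternative 3.6. No profitable deviation — NE.
(a4, Left): Player I can switch to a1 (3.9 → 4.8). Not NE.
(a4, Center): Player I gets 5.8, best alternative 4.6; Player II gets 3.7, best alternative 1.1. No profitable deviation — NE.
(a4, Right): Player I can switch to a3 (1.5 → 4.3). Not NE.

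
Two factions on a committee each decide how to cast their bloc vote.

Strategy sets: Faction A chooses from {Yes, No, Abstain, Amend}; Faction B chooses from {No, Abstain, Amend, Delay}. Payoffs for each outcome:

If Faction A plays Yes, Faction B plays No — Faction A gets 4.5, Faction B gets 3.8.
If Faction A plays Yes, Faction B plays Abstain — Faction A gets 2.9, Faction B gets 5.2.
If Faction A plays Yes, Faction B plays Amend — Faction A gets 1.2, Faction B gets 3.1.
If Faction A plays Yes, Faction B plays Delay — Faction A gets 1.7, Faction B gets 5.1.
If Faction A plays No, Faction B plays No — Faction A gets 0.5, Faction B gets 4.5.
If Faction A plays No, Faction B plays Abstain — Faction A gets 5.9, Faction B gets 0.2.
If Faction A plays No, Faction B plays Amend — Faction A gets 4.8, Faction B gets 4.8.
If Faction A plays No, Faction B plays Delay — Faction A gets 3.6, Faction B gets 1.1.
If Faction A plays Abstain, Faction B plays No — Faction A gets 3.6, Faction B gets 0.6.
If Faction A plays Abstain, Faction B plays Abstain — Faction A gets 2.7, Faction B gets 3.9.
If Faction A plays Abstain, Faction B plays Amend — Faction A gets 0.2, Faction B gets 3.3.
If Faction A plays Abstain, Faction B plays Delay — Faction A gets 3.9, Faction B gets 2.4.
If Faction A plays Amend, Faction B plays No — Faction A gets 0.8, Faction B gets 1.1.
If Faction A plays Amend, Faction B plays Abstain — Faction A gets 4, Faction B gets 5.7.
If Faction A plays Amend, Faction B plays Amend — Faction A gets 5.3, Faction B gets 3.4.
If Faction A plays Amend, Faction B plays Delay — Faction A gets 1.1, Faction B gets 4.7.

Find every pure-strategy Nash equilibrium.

There is no pure-strategy Nash equilibrium.

Faction A against No: payoffs 4.5, 0.5, 3.6, 0.8 → best response Yes.
Faction A against Abstain: payoffs 2.9, 5.9, 2.7, 4 → best response No.
Faction A against Amend: payoffs 1.2, 4.8, 0.2, 5.3 → best response Amend.
Faction A against Delay: payoffs 1.7, 3.6, 3.9, 1.1 → best response Abstain.
Faction B against Yes: payoffs 3.8, 5.2, 3.1, 5.1 → best response Abstain.
Faction B against No: payoffs 4.5, 0.2, 4.8, 1.1 → best response Amend.
Faction B against Abstain: payoffs 0.6, 3.9, 3.3, 2.4 → best response Abstain.
Faction B against Amend: payoffs 1.1, 5.7, 3.4, 4.7 → best response Abstain.
No profile is a mutual best response for all players.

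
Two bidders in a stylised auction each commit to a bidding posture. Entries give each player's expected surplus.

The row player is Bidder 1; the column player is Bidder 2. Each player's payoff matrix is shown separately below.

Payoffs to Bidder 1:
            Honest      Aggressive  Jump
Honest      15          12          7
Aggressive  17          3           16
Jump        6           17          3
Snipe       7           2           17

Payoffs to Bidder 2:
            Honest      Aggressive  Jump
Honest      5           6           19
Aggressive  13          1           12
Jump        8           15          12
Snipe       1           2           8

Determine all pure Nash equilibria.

Mark each player's best response to every combination of opponents' strategies; a profile where every player is best-responding is a pure Nash equilibrium.
Bidder 1 against Honest: payoffs 15, 17, 6, 7 → best response Aggressive.
Bidder 1 against Aggressive: payoffs 12, 3, 17, 2 → best response Jump.
Bidder 1 against Jump: payoffs 7, 16, 3, 17 → best response Snipe.
Bidder 2 against Honest: payoffs 5, 6, 19 → best response Jump.
Bidder 2 against Aggressive: payoffs 13, 1, 12 → best response Honest.
Bidder 2 against Jump: payoffs 8, 15, 12 → best response Aggressive.
Bidder 2 against Snipe: payoffs 1, 2, 8 → best response Jump.
Mutual best responses: (Aggressive, Honest); (Jump, Aggressive); (Snipe, Jump).

The pure Nash equilibria are (Aggressive, Honest) and (Jump, Aggressive) and (Snipe, Jump).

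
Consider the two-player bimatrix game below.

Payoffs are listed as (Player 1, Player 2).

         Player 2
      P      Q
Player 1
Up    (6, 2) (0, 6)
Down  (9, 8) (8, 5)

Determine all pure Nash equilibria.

The unique pure-strategy Nash equilibrium is (Down, P).

Mark each player's best response to every combination of opponents' strategies; a profile where every player is best-responding is a pure Nash equilibrium.
Player 1 against P: payoffs 6, 9 → best response Down.
Player 1 against Q: payoffs 0, 8 → best response Down.
Player 2 against Up: payoffs 2, 6 → best response Q.
Player 2 against Down: payoffs 8, 5 → best response P.
Mutual best responses: (Down, P).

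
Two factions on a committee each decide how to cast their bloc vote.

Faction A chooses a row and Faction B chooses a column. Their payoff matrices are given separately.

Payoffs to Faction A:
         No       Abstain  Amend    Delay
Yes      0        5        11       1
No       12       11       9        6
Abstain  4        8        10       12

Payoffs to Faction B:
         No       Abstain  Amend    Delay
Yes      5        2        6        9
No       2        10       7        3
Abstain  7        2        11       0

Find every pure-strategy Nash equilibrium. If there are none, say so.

(Yes, No): Faction A can switch to No (0 → 12). Not NE.
(Yes, Abstain): Faction A can switch to No (5 → 11). Not NE.
(Yes, Amend): Faction B can switch to Delay (6 → 9). Not NE.
(Yes, Delay): Faction A can switch to No (1 → 6). Not NE.
(No, No): Faction B can switch to Abstain (2 → 10). Not NE.
(No, Abstain): Faction A gets 11, best alternative 8; Faction B gets 10, best alternative 7. No profitable deviation — NE.
(No, Amend): Faction A can switch to Yes (9 → 11). Not NE.
(No, Delay): Faction A can switch to Abstain (6 → 12). Not NE.
(Abstain, No): Faction A can switch to No (4 → 12). Not NE.
(The remaining 3 profiles each have a profitable deviation by the same check.)

Pure NE: (No, Abstain)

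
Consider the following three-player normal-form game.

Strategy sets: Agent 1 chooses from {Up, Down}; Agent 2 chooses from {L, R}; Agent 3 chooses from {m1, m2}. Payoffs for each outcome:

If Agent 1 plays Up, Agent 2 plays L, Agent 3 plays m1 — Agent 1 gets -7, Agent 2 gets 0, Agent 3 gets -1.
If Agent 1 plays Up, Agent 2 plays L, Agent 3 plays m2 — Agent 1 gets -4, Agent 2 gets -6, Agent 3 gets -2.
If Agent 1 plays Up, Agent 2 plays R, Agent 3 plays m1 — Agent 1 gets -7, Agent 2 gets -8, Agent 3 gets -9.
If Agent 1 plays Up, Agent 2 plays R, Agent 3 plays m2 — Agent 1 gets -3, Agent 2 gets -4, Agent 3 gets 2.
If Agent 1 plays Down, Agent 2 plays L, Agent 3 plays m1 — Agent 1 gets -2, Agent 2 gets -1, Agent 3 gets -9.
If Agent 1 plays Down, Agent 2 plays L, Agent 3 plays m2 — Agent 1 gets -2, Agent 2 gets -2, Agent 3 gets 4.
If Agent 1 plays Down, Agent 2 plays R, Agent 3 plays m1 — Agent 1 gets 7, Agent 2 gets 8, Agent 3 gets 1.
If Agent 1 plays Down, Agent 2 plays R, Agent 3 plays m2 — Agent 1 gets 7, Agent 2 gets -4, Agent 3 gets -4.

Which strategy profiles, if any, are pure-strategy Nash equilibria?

(Down, L, m2); (Down, R, m1)

Mark each player's best response to every combination of opponents' strategies; a profile where every player is best-responding is a pure Nash equilibrium.
Agent 1 against (L, m1): payoffs -7, -2 → best response Down.
Agent 1 against (L, m2): payoffs -4, -2 → best response Down.
Agent 1 against (R, m1): payoffs -7, 7 → best response Down.
Agent 1 against (R, m2): payoffs -3, 7 → best response Down.
Agent 2 against (Up, m1): payoffs 0, -8 → best response L.
Agent 2 against (Up, m2): payoffs -6, -4 → best response R.
Agent 2 against (Down, m1): payoffs -1, 8 → best response R.
Agent 2 against (Down, m2): payoffs -2, -4 → best response L.
Agent 3 against (Up, L): payoffs -1, -2 → best response m1.
Agent 3 against (Up, R): payoffs -9, 2 → best response m2.
Agent 3 against (Down, L): payoffs -9, 4 → best response m2.
Agent 3 against (Down, R): payoffs 1, -4 → best response m1.
Mutual best responses: (Down, L, m2); (Down, R, m1).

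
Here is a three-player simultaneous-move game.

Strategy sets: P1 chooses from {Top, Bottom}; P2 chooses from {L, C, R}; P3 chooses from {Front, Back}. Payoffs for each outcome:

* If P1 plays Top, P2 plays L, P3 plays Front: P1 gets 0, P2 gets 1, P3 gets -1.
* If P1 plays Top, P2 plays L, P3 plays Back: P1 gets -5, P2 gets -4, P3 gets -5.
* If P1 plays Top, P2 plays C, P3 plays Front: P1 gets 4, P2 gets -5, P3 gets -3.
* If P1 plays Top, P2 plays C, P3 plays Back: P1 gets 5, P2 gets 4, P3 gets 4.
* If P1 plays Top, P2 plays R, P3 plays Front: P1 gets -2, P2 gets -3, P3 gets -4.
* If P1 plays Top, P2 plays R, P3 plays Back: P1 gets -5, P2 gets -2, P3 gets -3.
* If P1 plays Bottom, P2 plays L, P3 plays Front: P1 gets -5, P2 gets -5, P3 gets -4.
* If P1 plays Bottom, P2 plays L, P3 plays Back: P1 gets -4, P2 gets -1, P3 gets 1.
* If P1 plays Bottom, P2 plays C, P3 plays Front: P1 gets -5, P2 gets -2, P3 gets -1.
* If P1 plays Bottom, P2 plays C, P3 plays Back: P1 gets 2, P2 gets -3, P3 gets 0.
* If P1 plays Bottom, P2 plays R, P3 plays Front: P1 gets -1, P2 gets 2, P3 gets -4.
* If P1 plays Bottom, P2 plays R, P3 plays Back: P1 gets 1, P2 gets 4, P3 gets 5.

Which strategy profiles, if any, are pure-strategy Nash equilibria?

For each player, find the best response to each opponent profile; mutual best responses are the pure NE.
P1 against (L, Front): payoffs 0, -5 → best response Top.
P1 against (L, Back): payoffs -5, -4 → best response Bottom.
P1 against (C, Front): payoffs 4, -5 → best response Top.
P1 against (C, Back): payoffs 5, 2 → best response Top.
P1 against (R, Front): payoffs -2, -1 → best response Bottom.
P1 against (R, Back): payoffs -5, 1 → best response Bottom.
P2 against (Top, Front): payoffs 1, -5, -3 → best response L.
P2 against (Top, Back): payoffs -4, 4, -2 → best response C.
P2 against (Bottom, Front): payoffs -5, -2, 2 → best response R.
P2 against (Bottom, Back): payoffs -1, -3, 4 → best response R.
P3 against (Top, L): payoffs -1, -5 → best response Front.
P3 against (Top, C): payoffs -3, 4 → best response Back.
P3 against (Top, R): payoffs -4, -3 → best response Back.
P3 against (Bottom, L): payoffs -4, 1 → best response Back.
P3 against (Bottom, C): payoffs -1, 0 → best response Back.
P3 against (Bottom, R): payoffs -4, 5 → best response Back.
Mutual best responses: (Top, L, Front); (Top, C, Back); (Bottom, R, Back).

The pure Nash equilibria are (Top, L, Front) and (Top, C, Back) and (Bottom, R, Back).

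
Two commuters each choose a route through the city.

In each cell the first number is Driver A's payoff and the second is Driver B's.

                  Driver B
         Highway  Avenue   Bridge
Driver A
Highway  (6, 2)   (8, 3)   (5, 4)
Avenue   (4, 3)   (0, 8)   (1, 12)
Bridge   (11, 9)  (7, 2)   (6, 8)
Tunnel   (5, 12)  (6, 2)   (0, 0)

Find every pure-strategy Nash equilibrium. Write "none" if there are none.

The unique pure-strategy Nash equilibrium is (Bridge, Highway).

(Highway, Highway): Driver A can switch to Bridge (6 → 11). Not NE.
(Highway, Avenue): Driver B can switch to Bridge (3 → 4). Not NE.
(Highway, Bridge): Driver A can switch to Bridge (5 → 6). Not NE.
(Avenue, Highway): Driver A can switch to Highway (4 → 6). Not NE.
(Avenue, Avenue): Driver A can switch to Highway (0 → 8). Not NE.
(Avenue, Bridge): Driver A can switch to Highway (1 → 5). Not NE.
(Bridge, Highway): Driver A gets 11, best alternative 6; Driver B gets 9, best alternative 8. No profitable deviation — NE.
(The remaining 5 profiles each have a profitable deviation by the same check.)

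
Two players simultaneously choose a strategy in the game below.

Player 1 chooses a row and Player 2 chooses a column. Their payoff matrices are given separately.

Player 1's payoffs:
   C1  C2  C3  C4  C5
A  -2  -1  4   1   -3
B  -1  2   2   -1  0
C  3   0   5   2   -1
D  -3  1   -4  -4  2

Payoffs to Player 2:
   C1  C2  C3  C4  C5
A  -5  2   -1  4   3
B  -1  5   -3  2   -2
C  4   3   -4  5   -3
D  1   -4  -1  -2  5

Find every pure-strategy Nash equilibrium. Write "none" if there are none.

(B, C2) and (C, C4) and (D, C5)

Check each profile: it is a Nash equilibrium iff no player can strictly gain by switching unilaterally.
(A, C1): Player 1 can switch to B (-2 → -1). Not NE.
(A, C2): Player 1 can switch to B (-1 → 2). Not NE.
(A, C3): Player 1 can switch to C (4 → 5). Not NE.
(A, C4): Player 1 can switch to C (1 → 2). Not NE.
(A, C5): Player 1 can switch to B (-3 → 0). Not NE.
(B, C1): Player 1 can switch to C (-1 → 3). Not NE.
(B, C2): Player 1 gets 2, best alternative 1; Player 2 gets 5, best alternative 2. No profitable deviation — NE.
(C, C4): Player 1 gets 2, best alternative 1; Player 2 gets 5, best alternative 4. No profitable deviation — NE.
(D, C5): Player 1 gets 2, best alternative 0; Player 2 gets 5, best alternative 1. No profitable deviation — NE.
(The remaining 11 profiles each have a profitable deviation by the same check.)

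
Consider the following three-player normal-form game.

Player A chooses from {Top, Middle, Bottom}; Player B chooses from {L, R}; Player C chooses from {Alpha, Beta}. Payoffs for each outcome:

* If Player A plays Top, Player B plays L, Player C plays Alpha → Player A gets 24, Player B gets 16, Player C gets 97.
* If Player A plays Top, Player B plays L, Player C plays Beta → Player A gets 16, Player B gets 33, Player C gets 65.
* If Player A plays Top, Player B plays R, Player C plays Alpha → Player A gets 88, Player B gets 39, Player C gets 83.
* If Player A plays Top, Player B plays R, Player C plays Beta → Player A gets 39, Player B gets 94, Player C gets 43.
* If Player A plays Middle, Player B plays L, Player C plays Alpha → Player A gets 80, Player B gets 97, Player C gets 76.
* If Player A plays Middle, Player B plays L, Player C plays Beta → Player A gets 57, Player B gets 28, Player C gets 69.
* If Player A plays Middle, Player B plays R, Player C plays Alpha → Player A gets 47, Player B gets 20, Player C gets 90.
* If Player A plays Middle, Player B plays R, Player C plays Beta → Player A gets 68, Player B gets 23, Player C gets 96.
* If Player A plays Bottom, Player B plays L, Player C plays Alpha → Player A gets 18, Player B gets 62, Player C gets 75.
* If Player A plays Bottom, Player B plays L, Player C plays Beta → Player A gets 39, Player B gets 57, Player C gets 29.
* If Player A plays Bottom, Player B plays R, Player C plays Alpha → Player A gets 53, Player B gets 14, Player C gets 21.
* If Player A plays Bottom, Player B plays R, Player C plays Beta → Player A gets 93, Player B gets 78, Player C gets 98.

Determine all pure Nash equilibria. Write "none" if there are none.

Pure-strategy Nash equilibria: (Top, R, Alpha) and (Middle, L, Alpha) and (Bottom, R, Beta)

(Top, L, Alpha): Player A can switch to Middle (24 → 80). Not NE.
(Top, L, Beta): Player A can switch to Middle (16 → 57). Not NE.
(Top, R, Alpha): Player A gets 88, best alternative 53; Player B gets 39, best alternative 16; Player C gets 83, best alternative 43. No profitable deviation — NE.
(Top, R, Beta): Player A can switch to Middle (39 → 68). Not NE.
(Middle, L, Alpha): Player A gets 80, best alternative 24; Player B gets 97, best alternative 20; Player C gets 76, best alternative 69. No profitable deviation — NE.
(Middle, L, Beta): Player C can switch to Alpha (69 → 76). Not NE.
(Middle, R, Alpha): Player A can switch to Top (47 → 88). Not NE.
(Middle, R, Beta): Player A can switch to Bottom (68 → 93). Not NE.
(Bottom, L, Alpha): Player A can switch to Top (18 → 24). Not NE.
(Bottom, L, Beta): Player A can switch to Middle (39 → 57). Not NE.
(Bottom, R, Alpha): Player A can switch to Top (53 → 88). Not NE.
(Bottom, R, Beta): Player A gets 93, best alternative 68; Player B gets 78, best alternative 57; Player C gets 98, best alternative 21. No profitable deviation — NE.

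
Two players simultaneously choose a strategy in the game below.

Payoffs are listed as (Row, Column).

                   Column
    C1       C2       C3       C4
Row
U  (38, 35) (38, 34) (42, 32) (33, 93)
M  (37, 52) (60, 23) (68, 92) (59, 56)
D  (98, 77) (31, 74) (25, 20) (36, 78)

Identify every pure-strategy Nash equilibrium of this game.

The unique pure-strategy Nash equilibrium is (M, C3).

Row against C1: payoffs 38, 37, 98 → best response D.
Row against C2: payoffs 38, 60, 31 → best response M.
Row against C3: payoffs 42, 68, 25 → best response M.
Row against C4: payoffs 33, 59, 36 → best response M.
Column against U: payoffs 35, 34, 32, 93 → best response C4.
Column against M: payoffs 52, 23, 92, 56 → best response C3.
Column against D: payoffs 77, 74, 20, 78 → best response C4.
Mutual best responses: (M, C3).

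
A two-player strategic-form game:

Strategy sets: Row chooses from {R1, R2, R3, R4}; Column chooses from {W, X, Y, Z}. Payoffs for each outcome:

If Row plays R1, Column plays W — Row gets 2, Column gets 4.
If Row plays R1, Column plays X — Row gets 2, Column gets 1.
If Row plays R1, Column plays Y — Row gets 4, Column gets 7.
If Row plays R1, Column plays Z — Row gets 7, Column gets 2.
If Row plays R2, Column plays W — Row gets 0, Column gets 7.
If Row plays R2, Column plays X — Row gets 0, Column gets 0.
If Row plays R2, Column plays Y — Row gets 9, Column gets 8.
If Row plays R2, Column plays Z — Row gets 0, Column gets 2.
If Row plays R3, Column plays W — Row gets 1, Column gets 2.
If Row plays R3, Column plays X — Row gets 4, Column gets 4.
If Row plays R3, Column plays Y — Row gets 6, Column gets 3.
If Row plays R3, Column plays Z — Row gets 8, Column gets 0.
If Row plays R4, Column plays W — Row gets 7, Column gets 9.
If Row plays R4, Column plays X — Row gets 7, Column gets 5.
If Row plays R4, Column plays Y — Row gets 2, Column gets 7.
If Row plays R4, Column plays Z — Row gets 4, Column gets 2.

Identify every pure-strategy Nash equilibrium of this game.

Row against W: payoffs 2, 0, 1, 7 → best response R4.
Row against X: payoffs 2, 0, 4, 7 → best response R4.
Row against Y: payoffs 4, 9, 6, 2 → best response R2.
Row against Z: payoffs 7, 0, 8, 4 → best response R3.
Column against R1: payoffs 4, 1, 7, 2 → best response Y.
Column against R2: payoffs 7, 0, 8, 2 → best response Y.
Column against R3: payoffs 2, 4, 3, 0 → best response X.
Column against R4: payoffs 9, 5, 7, 2 → best response W.
Mutual best responses: (R2, Y); (R4, W).

The pure Nash equilibria are (R2, Y) and (R4, W).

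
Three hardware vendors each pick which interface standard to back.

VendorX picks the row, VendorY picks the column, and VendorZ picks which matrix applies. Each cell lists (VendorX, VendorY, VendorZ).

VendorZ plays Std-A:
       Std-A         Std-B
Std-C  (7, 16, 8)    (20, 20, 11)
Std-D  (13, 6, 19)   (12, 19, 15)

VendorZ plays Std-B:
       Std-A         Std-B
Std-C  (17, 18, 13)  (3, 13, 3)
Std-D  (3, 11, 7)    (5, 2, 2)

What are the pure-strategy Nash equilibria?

Pure-strategy Nash equilibria: (Std-C, Std-A, Std-B), (Std-C, Std-B, Std-A)

VendorX against (Std-A, Std-A): payoffs 7, 13 → best response Std-D.
VendorX against (Std-A, Std-B): payoffs 17, 3 → best response Std-C.
VendorX against (Std-B, Std-A): payoffs 20, 12 → best response Std-C.
VendorX against (Std-B, Std-B): payoffs 3, 5 → best response Std-D.
VendorY against (Std-C, Std-A): payoffs 16, 20 → best response Std-B.
VendorY against (Std-C, Std-B): payoffs 18, 13 → best response Std-A.
VendorY against (Std-D, Std-A): payoffs 6, 19 → best response Std-B.
VendorY against (Std-D, Std-B): payoffs 11, 2 → best response Std-A.
VendorZ against (Std-C, Std-A): payoffs 8, 13 → best response Std-B.
VendorZ against (Std-C, Std-B): payoffs 11, 3 → best response Std-A.
VendorZ against (Std-D, Std-A): payoffs 19, 7 → best response Std-A.
VendorZ against (Std-D, Std-B): payoffs 15, 2 → best response Std-A.
Mutual best responses: (Std-C, Std-A, Std-B); (Std-C, Std-B, Std-A).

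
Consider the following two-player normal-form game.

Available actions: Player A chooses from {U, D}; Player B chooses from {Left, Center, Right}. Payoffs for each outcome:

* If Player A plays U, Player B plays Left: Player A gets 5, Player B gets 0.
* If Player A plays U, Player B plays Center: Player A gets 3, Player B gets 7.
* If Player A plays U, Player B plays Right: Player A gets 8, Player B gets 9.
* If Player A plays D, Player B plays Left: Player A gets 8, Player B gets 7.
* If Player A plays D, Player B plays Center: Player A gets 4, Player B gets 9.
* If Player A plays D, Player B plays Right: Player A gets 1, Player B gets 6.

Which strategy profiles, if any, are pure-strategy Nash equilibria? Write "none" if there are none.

(U, Left): Player A can switch to D (5 → 8). Not NE.
(U, Center): Player A can switch to D (3 → 4). Not NE.
(U, Right): Player A gets 8, best alternative 1; Player B gets 9, best alternative 7. No profitable deviation — NE.
(D, Left): Player B can switch to Center (7 → 9). Not NE.
(D, Center): Player A gets 4, best alternative 3; Player B gets 9, best alternative 7. No profitable deviation — NE.
(D, Right): Player A can switch to U (1 → 8). Not NE.

Pure-strategy Nash equilibria: (U, Right), (D, Center)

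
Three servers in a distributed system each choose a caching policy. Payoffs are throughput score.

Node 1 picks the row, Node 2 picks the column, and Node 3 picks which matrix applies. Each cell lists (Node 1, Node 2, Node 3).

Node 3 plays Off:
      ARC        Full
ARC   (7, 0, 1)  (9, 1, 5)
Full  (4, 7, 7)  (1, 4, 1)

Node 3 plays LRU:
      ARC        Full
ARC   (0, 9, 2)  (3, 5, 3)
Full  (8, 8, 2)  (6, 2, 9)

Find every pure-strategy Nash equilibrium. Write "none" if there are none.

(ARC, Full, Off)

Node 1 against (ARC, Off): payoffs 7, 4 → best response ARC.
Node 1 against (ARC, LRU): payoffs 0, 8 → best response Full.
Node 1 against (Full, Off): payoffs 9, 1 → best response ARC.
Node 1 against (Full, LRU): payoffs 3, 6 → best response Full.
Node 2 against (ARC, Off): payoffs 0, 1 → best response Full.
Node 2 against (ARC, LRU): payoffs 9, 5 → best response ARC.
Node 2 against (Full, Off): payoffs 7, 4 → best response ARC.
Node 2 against (Full, LRU): payoffs 8, 2 → best response ARC.
Node 3 against (ARC, ARC): payoffs 1, 2 → best response LRU.
Node 3 against (ARC, Full): payoffs 5, 3 → best response Off.
Node 3 against (Full, ARC): payoffs 7, 2 → best response Off.
Node 3 against (Full, Full): payoffs 1, 9 → best response LRU.
Mutual best responses: (ARC, Full, Off).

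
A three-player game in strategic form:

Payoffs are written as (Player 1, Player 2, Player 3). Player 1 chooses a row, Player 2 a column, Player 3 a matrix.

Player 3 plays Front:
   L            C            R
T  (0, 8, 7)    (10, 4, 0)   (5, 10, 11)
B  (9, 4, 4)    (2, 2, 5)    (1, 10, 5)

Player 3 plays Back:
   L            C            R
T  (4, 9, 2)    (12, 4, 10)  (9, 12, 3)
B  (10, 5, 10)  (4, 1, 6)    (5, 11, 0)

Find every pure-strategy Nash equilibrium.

Pure NE: (T, R, Front)

(T, L, Front): Player 1 can switch to B (0 → 9). Not NE.
(T, L, Back): Player 1 can switch to B (4 → 10). Not NE.
(T, C, Front): Player 2 can switch to L (4 → 8). Not NE.
(T, C, Back): Player 2 can switch to L (4 → 9). Not NE.
(T, R, Front): Player 1 gets 5, best alternative 1; Player 2 gets 10, best alternative 8; Player 3 gets 11, best alternative 3. No profitable deviation — NE.
(T, R, Back): Player 3 can switch to Front (3 → 11). Not NE.
(B, L, Front): Player 2 can switch to R (4 → 10). Not NE.
(B, L, Back): Player 2 can switch to R (5 → 11). Not NE.
(B, C, Front): Player 1 can switch to T (2 → 10). Not NE.
(The remaining 3 profiles each have a profitable deviation by the same check.)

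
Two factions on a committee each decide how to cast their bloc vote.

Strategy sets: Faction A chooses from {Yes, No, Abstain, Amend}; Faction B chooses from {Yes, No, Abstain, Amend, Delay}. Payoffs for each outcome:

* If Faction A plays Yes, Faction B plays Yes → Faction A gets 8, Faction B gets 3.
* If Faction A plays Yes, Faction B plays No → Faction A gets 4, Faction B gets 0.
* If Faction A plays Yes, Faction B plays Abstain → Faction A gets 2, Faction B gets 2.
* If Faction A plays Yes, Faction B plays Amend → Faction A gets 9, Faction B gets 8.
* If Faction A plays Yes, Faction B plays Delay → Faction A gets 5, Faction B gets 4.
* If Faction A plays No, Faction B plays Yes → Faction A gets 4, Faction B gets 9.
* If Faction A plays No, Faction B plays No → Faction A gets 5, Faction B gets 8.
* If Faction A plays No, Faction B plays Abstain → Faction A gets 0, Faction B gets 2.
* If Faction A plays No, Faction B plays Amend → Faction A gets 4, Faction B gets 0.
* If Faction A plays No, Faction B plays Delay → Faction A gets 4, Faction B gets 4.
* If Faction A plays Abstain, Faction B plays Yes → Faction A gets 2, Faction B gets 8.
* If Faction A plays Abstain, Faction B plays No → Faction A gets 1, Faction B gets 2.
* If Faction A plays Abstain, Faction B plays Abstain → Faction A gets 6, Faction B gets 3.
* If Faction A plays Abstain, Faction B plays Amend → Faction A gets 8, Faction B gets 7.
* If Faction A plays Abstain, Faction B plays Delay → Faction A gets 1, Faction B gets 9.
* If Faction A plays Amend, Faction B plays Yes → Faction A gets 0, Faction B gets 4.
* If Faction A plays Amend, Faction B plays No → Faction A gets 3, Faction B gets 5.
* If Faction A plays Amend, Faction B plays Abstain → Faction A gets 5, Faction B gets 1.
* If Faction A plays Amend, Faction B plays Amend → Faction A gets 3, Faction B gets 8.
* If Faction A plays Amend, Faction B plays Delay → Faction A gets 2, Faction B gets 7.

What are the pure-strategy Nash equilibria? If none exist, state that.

The unique pure-strategy Nash equilibrium is (Yes, Amend).

(Yes, Yes): Faction B can switch to Amend (3 → 8). Not NE.
(Yes, No): Faction A can switch to No (4 → 5). Not NE.
(Yes, Abstain): Faction A can switch to Abstain (2 → 6). Not NE.
(Yes, Amend): Faction A gets 9, best alternative 8; Faction B gets 8, best alternative 4. No profitable deviation — NE.
(Yes, Delay): Faction B can switch to Amend (4 → 8). Not NE.
(No, Yes): Faction A can switch to Yes (4 → 8). Not NE.
(No, No): Faction B can switch to Yes (8 → 9). Not NE.
(No, Abstain): Faction A can switch to Yes (0 → 2). Not NE.
(No, Amend): Faction A can switch to Yes (4 → 9). Not NE.
(No, Delay): Faction A can switch to Yes (4 → 5). Not NE.
(Abstain, Yes): Faction A can switch to Yes (2 → 8). Not NE.
(The remaining 9 profiles each have a profitable deviation by the same check.)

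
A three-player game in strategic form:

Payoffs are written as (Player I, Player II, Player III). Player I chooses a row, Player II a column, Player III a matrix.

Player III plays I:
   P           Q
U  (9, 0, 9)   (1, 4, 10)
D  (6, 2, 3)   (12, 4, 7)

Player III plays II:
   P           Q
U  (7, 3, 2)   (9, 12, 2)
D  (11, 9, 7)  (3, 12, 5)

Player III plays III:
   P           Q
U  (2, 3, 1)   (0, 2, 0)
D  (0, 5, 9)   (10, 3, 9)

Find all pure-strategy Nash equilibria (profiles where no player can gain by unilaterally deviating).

This game has no pure Nash equilibrium.

For each player, find the best response to each opponent profile; mutual best responses are the pure NE.
Player I against (P, I): payoffs 9, 6 → best response U.
Player I against (P, II): payoffs 7, 11 → best response D.
Player I against (P, III): payoffs 2, 0 → best response U.
Player I against (Q, I): payoffs 1, 12 → best response D.
Player I against (Q, II): payoffs 9, 3 → best response U.
Player I against (Q, III): payoffs 0, 10 → best response D.
Player II against (U, I): payoffs 0, 4 → best response Q.
Player II against (U, II): payoffs 3, 12 → best response Q.
Player II against (U, III): payoffs 3, 2 → best response P.
Player II against (D, I): payoffs 2, 4 → best response Q.
Player II against (D, II): payoffs 9, 12 → best response Q.
Player II against (D, III): payoffs 5, 3 → best response P.
Player III against (U, P): payoffs 9, 2, 1 → best response I.
Player III against (U, Q): payoffs 10, 2, 0 → best response I.
Player III against (D, P): payoffs 3, 7, 9 → best response III.
Player III against (D, Q): payoffs 7, 5, 9 → best response III.
No profile is a mutual best response for all players.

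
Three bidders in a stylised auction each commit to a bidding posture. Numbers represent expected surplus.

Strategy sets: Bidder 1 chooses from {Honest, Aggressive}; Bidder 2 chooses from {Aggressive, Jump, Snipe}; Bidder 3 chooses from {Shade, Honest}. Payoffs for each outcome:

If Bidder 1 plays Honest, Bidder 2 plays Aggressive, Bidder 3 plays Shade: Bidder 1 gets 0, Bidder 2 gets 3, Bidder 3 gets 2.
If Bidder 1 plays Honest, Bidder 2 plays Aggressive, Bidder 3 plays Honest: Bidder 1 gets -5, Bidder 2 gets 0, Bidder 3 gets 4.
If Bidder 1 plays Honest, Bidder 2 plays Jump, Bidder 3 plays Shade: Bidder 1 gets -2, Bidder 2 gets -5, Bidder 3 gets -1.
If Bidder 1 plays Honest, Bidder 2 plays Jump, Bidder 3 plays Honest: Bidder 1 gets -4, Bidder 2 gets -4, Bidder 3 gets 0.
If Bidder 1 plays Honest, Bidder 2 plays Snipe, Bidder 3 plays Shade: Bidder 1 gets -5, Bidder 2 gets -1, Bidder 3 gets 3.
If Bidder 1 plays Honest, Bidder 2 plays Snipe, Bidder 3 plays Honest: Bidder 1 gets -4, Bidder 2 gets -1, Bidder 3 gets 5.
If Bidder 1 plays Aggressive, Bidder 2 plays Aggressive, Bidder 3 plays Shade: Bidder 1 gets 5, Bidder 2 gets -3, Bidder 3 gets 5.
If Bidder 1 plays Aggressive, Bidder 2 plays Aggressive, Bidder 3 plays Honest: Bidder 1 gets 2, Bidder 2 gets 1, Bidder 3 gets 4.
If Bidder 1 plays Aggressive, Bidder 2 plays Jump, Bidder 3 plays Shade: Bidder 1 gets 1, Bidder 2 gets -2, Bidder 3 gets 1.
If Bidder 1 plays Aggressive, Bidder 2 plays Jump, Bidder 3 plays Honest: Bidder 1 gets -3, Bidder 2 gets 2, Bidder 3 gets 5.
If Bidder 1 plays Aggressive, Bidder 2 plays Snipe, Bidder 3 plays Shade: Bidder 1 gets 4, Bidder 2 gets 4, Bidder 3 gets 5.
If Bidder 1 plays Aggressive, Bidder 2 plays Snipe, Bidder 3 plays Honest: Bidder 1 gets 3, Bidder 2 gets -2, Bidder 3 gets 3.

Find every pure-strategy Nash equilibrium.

Pure-strategy Nash equilibria: (Aggressive, Jump, Honest), (Aggressive, Snipe, Shade)

Bidder 1 against (Aggressive, Shade): payoffs 0, 5 → best response Aggressive.
Bidder 1 against (Aggressive, Honest): payoffs -5, 2 → best response Aggressive.
Bidder 1 against (Jump, Shade): payoffs -2, 1 → best response Aggressive.
Bidder 1 against (Jump, Honest): payoffs -4, -3 → best response Aggressive.
Bidder 1 against (Snipe, Shade): payoffs -5, 4 → best response Aggressive.
Bidder 1 against (Snipe, Honest): payoffs -4, 3 → best response Aggressive.
Bidder 2 against (Honest, Shade): payoffs 3, -5, -1 → best response Aggressive.
Bidder 2 against (Honest, Honest): payoffs 0, -4, -1 → best response Aggressive.
Bidder 2 against (Aggressive, Shade): payoffs -3, -2, 4 → best response Snipe.
Bidder 2 against (Aggressive, Honest): payoffs 1, 2, -2 → best response Jump.
Bidder 3 against (Honest, Aggressive): payoffs 2, 4 → best response Honest.
Bidder 3 against (Honest, Jump): payoffs -1, 0 → best response Honest.
Bidder 3 against (Honest, Snipe): payoffs 3, 5 → best response Honest.
Bidder 3 against (Aggressive, Aggressive): payoffs 5, 4 → best response Shade.
Bidder 3 against (Aggressive, Jump): payoffs 1, 5 → best response Honest.
Bidder 3 against (Aggressive, Snipe): payoffs 5, 3 → best response Shade.
Mutual best responses: (Aggressive, Jump, Honest); (Aggressive, Snipe, Shade).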